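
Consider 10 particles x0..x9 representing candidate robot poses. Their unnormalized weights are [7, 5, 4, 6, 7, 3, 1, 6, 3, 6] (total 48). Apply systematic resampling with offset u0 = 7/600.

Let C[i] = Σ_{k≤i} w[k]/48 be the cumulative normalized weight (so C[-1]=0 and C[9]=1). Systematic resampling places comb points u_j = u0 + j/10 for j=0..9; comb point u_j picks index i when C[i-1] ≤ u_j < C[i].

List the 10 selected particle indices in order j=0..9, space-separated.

0 0 1 2 3 4 5 7 7 9

C = [7/48, 1/4, 1/3, 11/24, 29/48, 2/3, 11/16, 13/16, 7/8, 1]
j=0: u_0=7/600 ∈ [0, 7/48) → index 0
j=1: u_1=67/600 ∈ [0, 7/48) → index 0
j=2: u_2=127/600 ∈ [7/48, 1/4) → index 1
j=3: u_3=187/600 ∈ [1/4, 1/3) → index 2
j=4: u_4=247/600 ∈ [1/3, 11/24) → index 3
j=5: u_5=307/600 ∈ [11/24, 29/48) → index 4
j=6: u_6=367/600 ∈ [29/48, 2/3) → index 5
j=7: u_7=427/600 ∈ [11/16, 13/16) → index 7
j=8: u_8=487/600 ∈ [11/16, 13/16) → index 7
j=9: u_9=547/600 ∈ [7/8, 1) → index 9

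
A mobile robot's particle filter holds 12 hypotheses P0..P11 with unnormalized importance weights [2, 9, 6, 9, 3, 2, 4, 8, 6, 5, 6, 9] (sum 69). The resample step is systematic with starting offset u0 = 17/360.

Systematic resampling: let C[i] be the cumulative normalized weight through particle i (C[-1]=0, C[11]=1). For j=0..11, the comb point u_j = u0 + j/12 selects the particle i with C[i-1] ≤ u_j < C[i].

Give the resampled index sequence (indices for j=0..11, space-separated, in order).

C = [2/69, 11/69, 17/69, 26/69, 29/69, 31/69, 35/69, 43/69, 49/69, 18/23, 20/23, 1]
j=0: u_0=17/360 ∈ [2/69, 11/69) → index 1
j=1: u_1=47/360 ∈ [2/69, 11/69) → index 1
j=2: u_2=77/360 ∈ [11/69, 17/69) → index 2
j=3: u_3=107/360 ∈ [17/69, 26/69) → index 3
j=4: u_4=137/360 ∈ [26/69, 29/69) → index 4
j=5: u_5=167/360 ∈ [31/69, 35/69) → index 6
j=6: u_6=197/360 ∈ [35/69, 43/69) → index 7
j=7: u_7=227/360 ∈ [43/69, 49/69) → index 8
j=8: u_8=257/360 ∈ [49/69, 18/23) → index 9
j=9: u_9=287/360 ∈ [18/23, 20/23) → index 10
j=10: u_10=317/360 ∈ [20/23, 1) → index 11
j=11: u_11=347/360 ∈ [20/23, 1) → index 11

1 1 2 3 4 6 7 8 9 10 11 11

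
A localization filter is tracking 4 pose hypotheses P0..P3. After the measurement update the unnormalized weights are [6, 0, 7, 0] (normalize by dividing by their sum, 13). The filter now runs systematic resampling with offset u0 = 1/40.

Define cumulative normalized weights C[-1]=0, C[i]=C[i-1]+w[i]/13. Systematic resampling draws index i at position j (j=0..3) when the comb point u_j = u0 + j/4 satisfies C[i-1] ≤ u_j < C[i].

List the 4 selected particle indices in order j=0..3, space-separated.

0 0 2 2

C = [6/13, 6/13, 1, 1]
j=0: u_0=1/40 ∈ [0, 6/13) → index 0
j=1: u_1=11/40 ∈ [0, 6/13) → index 0
j=2: u_2=21/40 ∈ [6/13, 1) → index 2
j=3: u_3=31/40 ∈ [6/13, 1) → index 2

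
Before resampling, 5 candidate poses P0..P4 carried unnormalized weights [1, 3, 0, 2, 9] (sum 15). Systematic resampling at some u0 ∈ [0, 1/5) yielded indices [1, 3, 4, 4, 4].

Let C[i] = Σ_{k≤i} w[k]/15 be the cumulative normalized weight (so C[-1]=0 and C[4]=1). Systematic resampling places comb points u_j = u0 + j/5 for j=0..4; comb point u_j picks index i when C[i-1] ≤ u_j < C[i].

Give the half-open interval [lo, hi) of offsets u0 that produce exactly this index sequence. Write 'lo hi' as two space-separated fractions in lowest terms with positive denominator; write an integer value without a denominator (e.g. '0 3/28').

1/15 1/5

C = [1/15, 4/15, 4/15, 2/5, 1]
j=0 picked index 1: u0 ∈ [1/15, 4/15)
j=1 picked index 3: u0 ∈ [1/15, 1/5)
j=2 picked index 4: u0 ∈ [0, 3/5)
j=3 picked index 4: u0 ∈ [-1/5, 2/5)
j=4 picked index 4: u0 ∈ [-2/5, 1/5)
intersection: [1/15, 1/5)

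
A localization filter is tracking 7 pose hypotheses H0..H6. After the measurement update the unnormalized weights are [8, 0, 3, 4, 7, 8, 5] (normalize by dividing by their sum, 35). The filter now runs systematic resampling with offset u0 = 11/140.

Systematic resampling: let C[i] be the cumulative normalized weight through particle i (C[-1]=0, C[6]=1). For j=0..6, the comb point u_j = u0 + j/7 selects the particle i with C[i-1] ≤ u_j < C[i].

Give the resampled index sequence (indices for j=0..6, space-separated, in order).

0 0 3 4 5 5 6

C = [8/35, 8/35, 11/35, 3/7, 22/35, 6/7, 1]
j=0: u_0=11/140 ∈ [0, 8/35) → index 0
j=1: u_1=31/140 ∈ [0, 8/35) → index 0
j=2: u_2=51/140 ∈ [11/35, 3/7) → index 3
j=3: u_3=71/140 ∈ [3/7, 22/35) → index 4
j=4: u_4=13/20 ∈ [22/35, 6/7) → index 5
j=5: u_5=111/140 ∈ [22/35, 6/7) → index 5
j=6: u_6=131/140 ∈ [6/7, 1) → index 6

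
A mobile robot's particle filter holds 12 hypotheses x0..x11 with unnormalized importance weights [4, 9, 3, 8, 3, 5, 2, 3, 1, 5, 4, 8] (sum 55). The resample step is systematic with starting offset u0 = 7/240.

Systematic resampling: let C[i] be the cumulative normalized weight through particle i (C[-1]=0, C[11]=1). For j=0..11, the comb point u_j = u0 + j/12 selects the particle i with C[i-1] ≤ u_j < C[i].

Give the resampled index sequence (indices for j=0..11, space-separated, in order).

C = [4/55, 13/55, 16/55, 24/55, 27/55, 32/55, 34/55, 37/55, 38/55, 43/55, 47/55, 1]
j=0: u_0=7/240 ∈ [0, 4/55) → index 0
j=1: u_1=9/80 ∈ [4/55, 13/55) → index 1
j=2: u_2=47/240 ∈ [4/55, 13/55) → index 1
j=3: u_3=67/240 ∈ [13/55, 16/55) → index 2
j=4: u_4=29/80 ∈ [16/55, 24/55) → index 3
j=5: u_5=107/240 ∈ [24/55, 27/55) → index 4
j=6: u_6=127/240 ∈ [27/55, 32/55) → index 5
j=7: u_7=49/80 ∈ [32/55, 34/55) → index 6
j=8: u_8=167/240 ∈ [38/55, 43/55) → index 9
j=9: u_9=187/240 ∈ [38/55, 43/55) → index 9
j=10: u_10=69/80 ∈ [47/55, 1) → index 11
j=11: u_11=227/240 ∈ [47/55, 1) → index 11

0 1 1 2 3 4 5 6 9 9 11 11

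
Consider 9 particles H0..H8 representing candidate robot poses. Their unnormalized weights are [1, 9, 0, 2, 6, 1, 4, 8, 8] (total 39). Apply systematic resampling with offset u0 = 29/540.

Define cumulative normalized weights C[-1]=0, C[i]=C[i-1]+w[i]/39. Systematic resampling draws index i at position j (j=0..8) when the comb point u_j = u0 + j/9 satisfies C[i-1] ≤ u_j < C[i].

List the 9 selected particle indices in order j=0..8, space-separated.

1 1 3 4 6 7 7 8 8

C = [1/39, 10/39, 10/39, 4/13, 6/13, 19/39, 23/39, 31/39, 1]
j=0: u_0=29/540 ∈ [1/39, 10/39) → index 1
j=1: u_1=89/540 ∈ [1/39, 10/39) → index 1
j=2: u_2=149/540 ∈ [10/39, 4/13) → index 3
j=3: u_3=209/540 ∈ [4/13, 6/13) → index 4
j=4: u_4=269/540 ∈ [19/39, 23/39) → index 6
j=5: u_5=329/540 ∈ [23/39, 31/39) → index 7
j=6: u_6=389/540 ∈ [23/39, 31/39) → index 7
j=7: u_7=449/540 ∈ [31/39, 1) → index 8
j=8: u_8=509/540 ∈ [31/39, 1) → index 8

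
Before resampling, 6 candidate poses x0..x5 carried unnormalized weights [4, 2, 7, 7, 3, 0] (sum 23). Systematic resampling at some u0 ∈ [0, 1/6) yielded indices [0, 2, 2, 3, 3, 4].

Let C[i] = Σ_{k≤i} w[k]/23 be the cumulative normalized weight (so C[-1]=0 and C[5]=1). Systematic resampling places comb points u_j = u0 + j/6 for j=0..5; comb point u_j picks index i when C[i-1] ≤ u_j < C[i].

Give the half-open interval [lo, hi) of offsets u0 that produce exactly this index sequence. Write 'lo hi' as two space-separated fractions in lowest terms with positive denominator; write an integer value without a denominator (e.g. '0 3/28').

C = [4/23, 6/23, 13/23, 20/23, 1, 1]
j=0 picked index 0: u0 ∈ [0, 4/23)
j=1 picked index 2: u0 ∈ [13/138, 55/138)
j=2 picked index 2: u0 ∈ [-5/69, 16/69)
j=3 picked index 3: u0 ∈ [3/46, 17/46)
j=4 picked index 3: u0 ∈ [-7/69, 14/69)
j=5 picked index 4: u0 ∈ [5/138, 1/6)
intersection: [13/138, 1/6)

13/138 1/6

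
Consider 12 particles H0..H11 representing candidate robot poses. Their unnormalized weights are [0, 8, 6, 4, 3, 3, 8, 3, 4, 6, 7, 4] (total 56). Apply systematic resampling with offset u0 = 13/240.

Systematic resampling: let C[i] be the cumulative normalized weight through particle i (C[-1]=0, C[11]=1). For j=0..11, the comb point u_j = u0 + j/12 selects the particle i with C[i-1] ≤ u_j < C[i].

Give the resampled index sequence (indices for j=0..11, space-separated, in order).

C = [0, 1/7, 1/4, 9/28, 3/8, 3/7, 4/7, 5/8, 39/56, 45/56, 13/14, 1]
j=0: u_0=13/240 ∈ [0, 1/7) → index 1
j=1: u_1=11/80 ∈ [0, 1/7) → index 1
j=2: u_2=53/240 ∈ [1/7, 1/4) → index 2
j=3: u_3=73/240 ∈ [1/4, 9/28) → index 3
j=4: u_4=31/80 ∈ [3/8, 3/7) → index 5
j=5: u_5=113/240 ∈ [3/7, 4/7) → index 6
j=6: u_6=133/240 ∈ [3/7, 4/7) → index 6
j=7: u_7=51/80 ∈ [5/8, 39/56) → index 8
j=8: u_8=173/240 ∈ [39/56, 45/56) → index 9
j=9: u_9=193/240 ∈ [45/56, 13/14) → index 10
j=10: u_10=71/80 ∈ [45/56, 13/14) → index 10
j=11: u_11=233/240 ∈ [13/14, 1) → index 11

1 1 2 3 5 6 6 8 9 10 10 11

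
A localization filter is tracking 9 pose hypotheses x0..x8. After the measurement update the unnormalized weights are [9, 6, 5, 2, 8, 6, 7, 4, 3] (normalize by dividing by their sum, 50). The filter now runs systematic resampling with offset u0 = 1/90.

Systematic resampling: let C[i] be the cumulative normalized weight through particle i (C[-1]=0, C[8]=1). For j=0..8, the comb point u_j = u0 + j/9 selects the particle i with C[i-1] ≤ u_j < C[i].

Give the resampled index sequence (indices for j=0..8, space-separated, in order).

0 0 1 2 4 4 5 6 7

C = [9/50, 3/10, 2/5, 11/25, 3/5, 18/25, 43/50, 47/50, 1]
j=0: u_0=1/90 ∈ [0, 9/50) → index 0
j=1: u_1=11/90 ∈ [0, 9/50) → index 0
j=2: u_2=7/30 ∈ [9/50, 3/10) → index 1
j=3: u_3=31/90 ∈ [3/10, 2/5) → index 2
j=4: u_4=41/90 ∈ [11/25, 3/5) → index 4
j=5: u_5=17/30 ∈ [11/25, 3/5) → index 4
j=6: u_6=61/90 ∈ [3/5, 18/25) → index 5
j=7: u_7=71/90 ∈ [18/25, 43/50) → index 6
j=8: u_8=9/10 ∈ [43/50, 47/50) → index 7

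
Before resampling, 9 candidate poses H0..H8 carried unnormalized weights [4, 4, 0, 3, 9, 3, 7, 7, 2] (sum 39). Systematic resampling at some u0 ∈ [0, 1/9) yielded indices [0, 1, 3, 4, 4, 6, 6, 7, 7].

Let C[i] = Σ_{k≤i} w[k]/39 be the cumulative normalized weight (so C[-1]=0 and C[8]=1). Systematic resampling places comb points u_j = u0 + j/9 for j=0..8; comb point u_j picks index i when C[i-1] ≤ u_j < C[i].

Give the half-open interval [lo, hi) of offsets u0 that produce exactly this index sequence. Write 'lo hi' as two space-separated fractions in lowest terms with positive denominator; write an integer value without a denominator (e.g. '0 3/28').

4/117 7/117

C = [4/39, 8/39, 8/39, 11/39, 20/39, 23/39, 10/13, 37/39, 1]
j=0 picked index 0: u0 ∈ [0, 4/39)
j=1 picked index 1: u0 ∈ [-1/117, 11/117)
j=2 picked index 3: u0 ∈ [-2/117, 7/117)
j=3 picked index 4: u0 ∈ [-2/39, 7/39)
j=4 picked index 4: u0 ∈ [-19/117, 8/117)
j=5 picked index 6: u0 ∈ [4/117, 25/117)
j=6 picked index 6: u0 ∈ [-1/13, 4/39)
j=7 picked index 7: u0 ∈ [-1/117, 20/117)
j=8 picked index 7: u0 ∈ [-14/117, 7/117)
intersection: [4/117, 7/117)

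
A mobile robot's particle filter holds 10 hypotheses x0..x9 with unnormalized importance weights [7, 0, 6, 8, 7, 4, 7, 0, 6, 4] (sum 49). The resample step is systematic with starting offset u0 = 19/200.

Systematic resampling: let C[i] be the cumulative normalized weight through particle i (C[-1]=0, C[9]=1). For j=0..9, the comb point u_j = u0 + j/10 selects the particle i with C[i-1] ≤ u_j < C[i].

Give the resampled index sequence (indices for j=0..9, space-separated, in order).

C = [1/7, 1/7, 13/49, 3/7, 4/7, 32/49, 39/49, 39/49, 45/49, 1]
j=0: u_0=19/200 ∈ [0, 1/7) → index 0
j=1: u_1=39/200 ∈ [1/7, 13/49) → index 2
j=2: u_2=59/200 ∈ [13/49, 3/7) → index 3
j=3: u_3=79/200 ∈ [13/49, 3/7) → index 3
j=4: u_4=99/200 ∈ [3/7, 4/7) → index 4
j=5: u_5=119/200 ∈ [4/7, 32/49) → index 5
j=6: u_6=139/200 ∈ [32/49, 39/49) → index 6
j=7: u_7=159/200 ∈ [32/49, 39/49) → index 6
j=8: u_8=179/200 ∈ [39/49, 45/49) → index 8
j=9: u_9=199/200 ∈ [45/49, 1) → index 9

0 2 3 3 4 5 6 6 8 9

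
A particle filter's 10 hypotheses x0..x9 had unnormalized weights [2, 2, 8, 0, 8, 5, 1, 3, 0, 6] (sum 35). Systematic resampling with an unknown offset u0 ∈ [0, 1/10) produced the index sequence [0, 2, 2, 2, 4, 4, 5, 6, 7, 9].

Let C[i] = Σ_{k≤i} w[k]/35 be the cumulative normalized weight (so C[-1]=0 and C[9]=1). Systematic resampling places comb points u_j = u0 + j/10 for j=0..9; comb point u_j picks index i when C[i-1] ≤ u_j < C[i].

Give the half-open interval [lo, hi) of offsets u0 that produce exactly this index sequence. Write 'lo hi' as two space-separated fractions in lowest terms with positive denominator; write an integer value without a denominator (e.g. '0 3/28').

1/70 1/35

C = [2/35, 4/35, 12/35, 12/35, 4/7, 5/7, 26/35, 29/35, 29/35, 1]
j=0 picked index 0: u0 ∈ [0, 2/35)
j=1 picked index 2: u0 ∈ [1/70, 17/70)
j=2 picked index 2: u0 ∈ [-3/35, 1/7)
j=3 picked index 2: u0 ∈ [-13/70, 3/70)
j=4 picked index 4: u0 ∈ [-2/35, 6/35)
j=5 picked index 4: u0 ∈ [-11/70, 1/14)
j=6 picked index 5: u0 ∈ [-1/35, 4/35)
j=7 picked index 6: u0 ∈ [1/70, 3/70)
j=8 picked index 7: u0 ∈ [-2/35, 1/35)
j=9 picked index 9: u0 ∈ [-1/14, 1/10)
intersection: [1/70, 1/35)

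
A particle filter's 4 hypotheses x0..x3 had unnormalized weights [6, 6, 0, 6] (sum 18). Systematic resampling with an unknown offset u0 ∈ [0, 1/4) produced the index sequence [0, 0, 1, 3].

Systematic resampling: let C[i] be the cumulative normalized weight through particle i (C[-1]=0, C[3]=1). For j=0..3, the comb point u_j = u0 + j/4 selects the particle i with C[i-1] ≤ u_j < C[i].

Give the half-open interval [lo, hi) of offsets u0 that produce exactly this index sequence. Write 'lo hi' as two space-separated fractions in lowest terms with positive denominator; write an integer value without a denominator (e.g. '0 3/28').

C = [1/3, 2/3, 2/3, 1]
j=0 picked index 0: u0 ∈ [0, 1/3)
j=1 picked index 0: u0 ∈ [-1/4, 1/12)
j=2 picked index 1: u0 ∈ [-1/6, 1/6)
j=3 picked index 3: u0 ∈ [-1/12, 1/4)
intersection: [0, 1/12)

0 1/12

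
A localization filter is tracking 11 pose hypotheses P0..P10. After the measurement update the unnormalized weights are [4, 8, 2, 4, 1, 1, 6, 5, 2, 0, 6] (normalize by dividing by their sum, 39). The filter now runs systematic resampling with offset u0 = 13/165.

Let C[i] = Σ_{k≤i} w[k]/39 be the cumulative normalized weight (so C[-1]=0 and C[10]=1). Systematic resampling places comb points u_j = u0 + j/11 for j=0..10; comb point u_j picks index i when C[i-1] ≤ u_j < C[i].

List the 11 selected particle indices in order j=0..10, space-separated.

C = [4/39, 4/13, 14/39, 6/13, 19/39, 20/39, 2/3, 31/39, 11/13, 11/13, 1]
j=0: u_0=13/165 ∈ [0, 4/39) → index 0
j=1: u_1=28/165 ∈ [4/39, 4/13) → index 1
j=2: u_2=43/165 ∈ [4/39, 4/13) → index 1
j=3: u_3=58/165 ∈ [4/13, 14/39) → index 2
j=4: u_4=73/165 ∈ [14/39, 6/13) → index 3
j=5: u_5=8/15 ∈ [20/39, 2/3) → index 6
j=6: u_6=103/165 ∈ [20/39, 2/3) → index 6
j=7: u_7=118/165 ∈ [2/3, 31/39) → index 7
j=8: u_8=133/165 ∈ [31/39, 11/13) → index 8
j=9: u_9=148/165 ∈ [11/13, 1) → index 10
j=10: u_10=163/165 ∈ [11/13, 1) → index 10

0 1 1 2 3 6 6 7 8 10 10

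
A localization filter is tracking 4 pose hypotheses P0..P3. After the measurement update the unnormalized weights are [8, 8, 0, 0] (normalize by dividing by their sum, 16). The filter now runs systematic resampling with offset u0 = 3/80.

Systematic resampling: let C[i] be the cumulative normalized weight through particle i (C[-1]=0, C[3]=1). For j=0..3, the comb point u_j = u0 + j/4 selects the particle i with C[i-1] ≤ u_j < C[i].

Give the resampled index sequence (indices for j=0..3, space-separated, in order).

C = [1/2, 1, 1, 1]
j=0: u_0=3/80 ∈ [0, 1/2) → index 0
j=1: u_1=23/80 ∈ [0, 1/2) → index 0
j=2: u_2=43/80 ∈ [1/2, 1) → index 1
j=3: u_3=63/80 ∈ [1/2, 1) → index 1

0 0 1 1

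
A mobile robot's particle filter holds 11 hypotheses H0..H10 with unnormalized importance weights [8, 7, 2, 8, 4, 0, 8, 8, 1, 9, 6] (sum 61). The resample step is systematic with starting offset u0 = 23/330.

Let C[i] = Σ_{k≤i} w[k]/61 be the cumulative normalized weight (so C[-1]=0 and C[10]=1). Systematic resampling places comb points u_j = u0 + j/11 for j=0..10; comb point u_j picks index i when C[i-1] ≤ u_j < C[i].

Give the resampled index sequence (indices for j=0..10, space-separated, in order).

C = [8/61, 15/61, 17/61, 25/61, 29/61, 29/61, 37/61, 45/61, 46/61, 55/61, 1]
j=0: u_0=23/330 ∈ [0, 8/61) → index 0
j=1: u_1=53/330 ∈ [8/61, 15/61) → index 1
j=2: u_2=83/330 ∈ [15/61, 17/61) → index 2
j=3: u_3=113/330 ∈ [17/61, 25/61) → index 3
j=4: u_4=13/30 ∈ [25/61, 29/61) → index 4
j=5: u_5=173/330 ∈ [29/61, 37/61) → index 6
j=6: u_6=203/330 ∈ [37/61, 45/61) → index 7
j=7: u_7=233/330 ∈ [37/61, 45/61) → index 7
j=8: u_8=263/330 ∈ [46/61, 55/61) → index 9
j=9: u_9=293/330 ∈ [46/61, 55/61) → index 9
j=10: u_10=323/330 ∈ [55/61, 1) → index 10

0 1 2 3 4 6 7 7 9 9 10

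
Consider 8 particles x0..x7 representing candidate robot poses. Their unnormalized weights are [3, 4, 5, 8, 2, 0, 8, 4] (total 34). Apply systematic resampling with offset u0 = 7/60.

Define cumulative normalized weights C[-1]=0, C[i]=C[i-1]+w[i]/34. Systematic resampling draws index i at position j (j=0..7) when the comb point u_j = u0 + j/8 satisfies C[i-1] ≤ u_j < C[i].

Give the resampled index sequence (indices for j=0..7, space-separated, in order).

1 2 3 3 4 6 6 7

C = [3/34, 7/34, 6/17, 10/17, 11/17, 11/17, 15/17, 1]
j=0: u_0=7/60 ∈ [3/34, 7/34) → index 1
j=1: u_1=29/120 ∈ [7/34, 6/17) → index 2
j=2: u_2=11/30 ∈ [6/17, 10/17) → index 3
j=3: u_3=59/120 ∈ [6/17, 10/17) → index 3
j=4: u_4=37/60 ∈ [10/17, 11/17) → index 4
j=5: u_5=89/120 ∈ [11/17, 15/17) → index 6
j=6: u_6=13/15 ∈ [11/17, 15/17) → index 6
j=7: u_7=119/120 ∈ [15/17, 1) → index 7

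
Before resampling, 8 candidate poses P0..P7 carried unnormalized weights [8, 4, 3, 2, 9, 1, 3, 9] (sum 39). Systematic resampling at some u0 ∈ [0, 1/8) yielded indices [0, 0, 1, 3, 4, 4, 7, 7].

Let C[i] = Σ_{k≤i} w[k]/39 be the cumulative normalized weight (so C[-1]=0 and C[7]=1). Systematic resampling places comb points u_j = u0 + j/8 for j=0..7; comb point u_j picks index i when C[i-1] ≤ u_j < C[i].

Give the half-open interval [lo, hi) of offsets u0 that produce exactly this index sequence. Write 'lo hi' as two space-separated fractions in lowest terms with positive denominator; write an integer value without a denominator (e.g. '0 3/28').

1/52 1/24

C = [8/39, 4/13, 5/13, 17/39, 2/3, 9/13, 10/13, 1]
j=0 picked index 0: u0 ∈ [0, 8/39)
j=1 picked index 0: u0 ∈ [-1/8, 25/312)
j=2 picked index 1: u0 ∈ [-7/156, 3/52)
j=3 picked index 3: u0 ∈ [1/104, 19/312)
j=4 picked index 4: u0 ∈ [-5/78, 1/6)
j=5 picked index 4: u0 ∈ [-59/312, 1/24)
j=6 picked index 7: u0 ∈ [1/52, 1/4)
j=7 picked index 7: u0 ∈ [-11/104, 1/8)
intersection: [1/52, 1/24)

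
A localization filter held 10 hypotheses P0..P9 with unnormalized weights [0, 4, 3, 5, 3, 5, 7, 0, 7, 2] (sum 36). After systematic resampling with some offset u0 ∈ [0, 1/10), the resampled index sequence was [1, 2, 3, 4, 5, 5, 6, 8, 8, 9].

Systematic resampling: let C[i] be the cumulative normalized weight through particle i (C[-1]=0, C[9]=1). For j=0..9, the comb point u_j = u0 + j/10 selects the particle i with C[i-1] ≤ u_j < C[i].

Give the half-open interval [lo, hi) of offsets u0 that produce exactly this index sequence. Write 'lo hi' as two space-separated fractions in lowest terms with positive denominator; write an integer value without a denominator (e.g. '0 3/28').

C = [0, 1/9, 7/36, 1/3, 5/12, 5/9, 3/4, 3/4, 17/18, 1]
j=0 picked index 1: u0 ∈ [0, 1/9)
j=1 picked index 2: u0 ∈ [1/90, 17/180)
j=2 picked index 3: u0 ∈ [-1/180, 2/15)
j=3 picked index 4: u0 ∈ [1/30, 7/60)
j=4 picked index 5: u0 ∈ [1/60, 7/45)
j=5 picked index 5: u0 ∈ [-1/12, 1/18)
j=6 picked index 6: u0 ∈ [-2/45, 3/20)
j=7 picked index 8: u0 ∈ [1/20, 11/45)
j=8 picked index 8: u0 ∈ [-1/20, 13/90)
j=9 picked index 9: u0 ∈ [2/45, 1/10)
intersection: [1/20, 1/18)

1/20 1/18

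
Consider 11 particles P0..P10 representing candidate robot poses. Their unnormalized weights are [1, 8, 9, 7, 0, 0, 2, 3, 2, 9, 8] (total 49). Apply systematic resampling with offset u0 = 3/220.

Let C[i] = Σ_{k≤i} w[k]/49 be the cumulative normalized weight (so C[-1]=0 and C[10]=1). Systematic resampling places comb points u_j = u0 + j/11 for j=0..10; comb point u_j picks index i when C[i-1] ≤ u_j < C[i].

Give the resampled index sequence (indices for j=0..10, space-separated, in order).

0 1 2 2 3 3 7 8 9 9 10

C = [1/49, 9/49, 18/49, 25/49, 25/49, 25/49, 27/49, 30/49, 32/49, 41/49, 1]
j=0: u_0=3/220 ∈ [0, 1/49) → index 0
j=1: u_1=23/220 ∈ [1/49, 9/49) → index 1
j=2: u_2=43/220 ∈ [9/49, 18/49) → index 2
j=3: u_3=63/220 ∈ [9/49, 18/49) → index 2
j=4: u_4=83/220 ∈ [18/49, 25/49) → index 3
j=5: u_5=103/220 ∈ [18/49, 25/49) → index 3
j=6: u_6=123/220 ∈ [27/49, 30/49) → index 7
j=7: u_7=13/20 ∈ [30/49, 32/49) → index 8
j=8: u_8=163/220 ∈ [32/49, 41/49) → index 9
j=9: u_9=183/220 ∈ [32/49, 41/49) → index 9
j=10: u_10=203/220 ∈ [41/49, 1) → index 10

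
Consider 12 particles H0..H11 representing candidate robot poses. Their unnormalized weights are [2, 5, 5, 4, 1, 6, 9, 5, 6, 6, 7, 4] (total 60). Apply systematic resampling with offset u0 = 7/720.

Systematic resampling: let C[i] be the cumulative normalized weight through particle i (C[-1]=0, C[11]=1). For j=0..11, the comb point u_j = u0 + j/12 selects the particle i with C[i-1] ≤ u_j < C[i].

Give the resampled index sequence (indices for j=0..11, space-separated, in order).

C = [1/30, 7/60, 1/5, 4/15, 17/60, 23/60, 8/15, 37/60, 43/60, 49/60, 14/15, 1]
j=0: u_0=7/720 ∈ [0, 1/30) → index 0
j=1: u_1=67/720 ∈ [1/30, 7/60) → index 1
j=2: u_2=127/720 ∈ [7/60, 1/5) → index 2
j=3: u_3=187/720 ∈ [1/5, 4/15) → index 3
j=4: u_4=247/720 ∈ [17/60, 23/60) → index 5
j=5: u_5=307/720 ∈ [23/60, 8/15) → index 6
j=6: u_6=367/720 ∈ [23/60, 8/15) → index 6
j=7: u_7=427/720 ∈ [8/15, 37/60) → index 7
j=8: u_8=487/720 ∈ [37/60, 43/60) → index 8
j=9: u_9=547/720 ∈ [43/60, 49/60) → index 9
j=10: u_10=607/720 ∈ [49/60, 14/15) → index 10
j=11: u_11=667/720 ∈ [49/60, 14/15) → index 10

0 1 2 3 5 6 6 7 8 9 10 10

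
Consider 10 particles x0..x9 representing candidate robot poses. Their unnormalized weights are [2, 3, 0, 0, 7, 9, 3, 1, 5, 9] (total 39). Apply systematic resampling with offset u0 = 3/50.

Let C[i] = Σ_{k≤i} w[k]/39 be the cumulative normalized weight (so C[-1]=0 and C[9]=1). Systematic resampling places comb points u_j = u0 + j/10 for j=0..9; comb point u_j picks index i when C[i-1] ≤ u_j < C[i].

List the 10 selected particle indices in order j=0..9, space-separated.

C = [2/39, 5/39, 5/39, 5/39, 4/13, 7/13, 8/13, 25/39, 10/13, 1]
j=0: u_0=3/50 ∈ [2/39, 5/39) → index 1
j=1: u_1=4/25 ∈ [5/39, 4/13) → index 4
j=2: u_2=13/50 ∈ [5/39, 4/13) → index 4
j=3: u_3=9/25 ∈ [4/13, 7/13) → index 5
j=4: u_4=23/50 ∈ [4/13, 7/13) → index 5
j=5: u_5=14/25 ∈ [7/13, 8/13) → index 6
j=6: u_6=33/50 ∈ [25/39, 10/13) → index 8
j=7: u_7=19/25 ∈ [25/39, 10/13) → index 8
j=8: u_8=43/50 ∈ [10/13, 1) → index 9
j=9: u_9=24/25 ∈ [10/13, 1) → index 9

1 4 4 5 5 6 8 8 9 9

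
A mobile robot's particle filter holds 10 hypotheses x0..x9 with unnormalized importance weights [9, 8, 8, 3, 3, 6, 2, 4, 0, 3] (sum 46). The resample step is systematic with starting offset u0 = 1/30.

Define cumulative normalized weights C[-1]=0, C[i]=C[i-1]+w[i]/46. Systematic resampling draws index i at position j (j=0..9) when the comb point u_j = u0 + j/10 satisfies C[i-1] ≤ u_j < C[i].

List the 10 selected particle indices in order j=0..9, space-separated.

C = [9/46, 17/46, 25/46, 14/23, 31/46, 37/46, 39/46, 43/46, 43/46, 1]
j=0: u_0=1/30 ∈ [0, 9/46) → index 0
j=1: u_1=2/15 ∈ [0, 9/46) → index 0
j=2: u_2=7/30 ∈ [9/46, 17/46) → index 1
j=3: u_3=1/3 ∈ [9/46, 17/46) → index 1
j=4: u_4=13/30 ∈ [17/46, 25/46) → index 2
j=5: u_5=8/15 ∈ [17/46, 25/46) → index 2
j=6: u_6=19/30 ∈ [14/23, 31/46) → index 4
j=7: u_7=11/15 ∈ [31/46, 37/46) → index 5
j=8: u_8=5/6 ∈ [37/46, 39/46) → index 6
j=9: u_9=14/15 ∈ [39/46, 43/46) → index 7

0 0 1 1 2 2 4 5 6 7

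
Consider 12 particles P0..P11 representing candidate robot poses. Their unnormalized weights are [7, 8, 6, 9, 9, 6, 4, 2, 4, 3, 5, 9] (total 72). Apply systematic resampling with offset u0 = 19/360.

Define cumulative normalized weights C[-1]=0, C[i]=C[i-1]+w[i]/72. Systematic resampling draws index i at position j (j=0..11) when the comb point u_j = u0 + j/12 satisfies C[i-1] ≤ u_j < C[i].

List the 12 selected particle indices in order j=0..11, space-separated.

0 1 2 3 3 4 5 6 8 9 11 11

C = [7/72, 5/24, 7/24, 5/12, 13/24, 5/8, 49/72, 17/24, 55/72, 29/36, 7/8, 1]
j=0: u_0=19/360 ∈ [0, 7/72) → index 0
j=1: u_1=49/360 ∈ [7/72, 5/24) → index 1
j=2: u_2=79/360 ∈ [5/24, 7/24) → index 2
j=3: u_3=109/360 ∈ [7/24, 5/12) → index 3
j=4: u_4=139/360 ∈ [7/24, 5/12) → index 3
j=5: u_5=169/360 ∈ [5/12, 13/24) → index 4
j=6: u_6=199/360 ∈ [13/24, 5/8) → index 5
j=7: u_7=229/360 ∈ [5/8, 49/72) → index 6
j=8: u_8=259/360 ∈ [17/24, 55/72) → index 8
j=9: u_9=289/360 ∈ [55/72, 29/36) → index 9
j=10: u_10=319/360 ∈ [7/8, 1) → index 11
j=11: u_11=349/360 ∈ [7/8, 1) → index 11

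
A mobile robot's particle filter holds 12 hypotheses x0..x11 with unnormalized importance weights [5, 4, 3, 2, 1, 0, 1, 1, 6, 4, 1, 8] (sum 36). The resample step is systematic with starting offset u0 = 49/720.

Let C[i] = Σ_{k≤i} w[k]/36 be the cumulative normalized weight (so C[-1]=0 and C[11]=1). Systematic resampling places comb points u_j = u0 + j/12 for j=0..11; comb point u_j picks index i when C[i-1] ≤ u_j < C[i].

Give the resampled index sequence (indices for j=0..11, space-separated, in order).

C = [5/36, 1/4, 1/3, 7/18, 5/12, 5/12, 4/9, 17/36, 23/36, 3/4, 7/9, 1]
j=0: u_0=49/720 ∈ [0, 5/36) → index 0
j=1: u_1=109/720 ∈ [5/36, 1/4) → index 1
j=2: u_2=169/720 ∈ [5/36, 1/4) → index 1
j=3: u_3=229/720 ∈ [1/4, 1/3) → index 2
j=4: u_4=289/720 ∈ [7/18, 5/12) → index 4
j=5: u_5=349/720 ∈ [17/36, 23/36) → index 8
j=6: u_6=409/720 ∈ [17/36, 23/36) → index 8
j=7: u_7=469/720 ∈ [23/36, 3/4) → index 9
j=8: u_8=529/720 ∈ [23/36, 3/4) → index 9
j=9: u_9=589/720 ∈ [7/9, 1) → index 11
j=10: u_10=649/720 ∈ [7/9, 1) → index 11
j=11: u_11=709/720 ∈ [7/9, 1) → index 11

0 1 1 2 4 8 8 9 9 11 11 11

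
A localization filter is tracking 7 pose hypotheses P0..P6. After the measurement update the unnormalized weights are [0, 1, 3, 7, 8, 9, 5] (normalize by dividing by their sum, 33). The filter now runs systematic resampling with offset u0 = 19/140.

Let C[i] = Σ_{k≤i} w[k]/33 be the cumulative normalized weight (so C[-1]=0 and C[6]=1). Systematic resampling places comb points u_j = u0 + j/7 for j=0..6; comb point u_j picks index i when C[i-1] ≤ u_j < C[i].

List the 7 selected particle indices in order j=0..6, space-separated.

3 3 4 4 5 6 6

C = [0, 1/33, 4/33, 1/3, 19/33, 28/33, 1]
j=0: u_0=19/140 ∈ [4/33, 1/3) → index 3
j=1: u_1=39/140 ∈ [4/33, 1/3) → index 3
j=2: u_2=59/140 ∈ [1/3, 19/33) → index 4
j=3: u_3=79/140 ∈ [1/3, 19/33) → index 4
j=4: u_4=99/140 ∈ [19/33, 28/33) → index 5
j=5: u_5=17/20 ∈ [28/33, 1) → index 6
j=6: u_6=139/140 ∈ [28/33, 1) → index 6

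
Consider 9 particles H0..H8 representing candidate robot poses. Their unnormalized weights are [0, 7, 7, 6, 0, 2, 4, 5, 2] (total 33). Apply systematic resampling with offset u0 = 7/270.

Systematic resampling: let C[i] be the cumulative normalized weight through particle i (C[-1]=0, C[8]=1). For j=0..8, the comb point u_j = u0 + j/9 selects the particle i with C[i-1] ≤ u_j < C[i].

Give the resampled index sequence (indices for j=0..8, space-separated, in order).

1 1 2 2 3 3 6 7 7

C = [0, 7/33, 14/33, 20/33, 20/33, 2/3, 26/33, 31/33, 1]
j=0: u_0=7/270 ∈ [0, 7/33) → index 1
j=1: u_1=37/270 ∈ [0, 7/33) → index 1
j=2: u_2=67/270 ∈ [7/33, 14/33) → index 2
j=3: u_3=97/270 ∈ [7/33, 14/33) → index 2
j=4: u_4=127/270 ∈ [14/33, 20/33) → index 3
j=5: u_5=157/270 ∈ [14/33, 20/33) → index 3
j=6: u_6=187/270 ∈ [2/3, 26/33) → index 6
j=7: u_7=217/270 ∈ [26/33, 31/33) → index 7
j=8: u_8=247/270 ∈ [26/33, 31/33) → index 7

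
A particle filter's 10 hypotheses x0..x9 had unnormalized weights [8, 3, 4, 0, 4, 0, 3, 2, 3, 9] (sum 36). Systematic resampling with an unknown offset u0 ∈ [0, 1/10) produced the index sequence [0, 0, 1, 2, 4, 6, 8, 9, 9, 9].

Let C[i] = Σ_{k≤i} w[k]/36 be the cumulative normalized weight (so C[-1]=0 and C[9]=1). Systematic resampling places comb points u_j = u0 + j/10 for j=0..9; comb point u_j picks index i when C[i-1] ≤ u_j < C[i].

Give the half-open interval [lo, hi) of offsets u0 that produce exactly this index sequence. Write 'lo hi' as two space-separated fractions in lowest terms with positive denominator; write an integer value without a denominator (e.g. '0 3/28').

1/15 1/10

C = [2/9, 11/36, 5/12, 5/12, 19/36, 19/36, 11/18, 2/3, 3/4, 1]
j=0 picked index 0: u0 ∈ [0, 2/9)
j=1 picked index 0: u0 ∈ [-1/10, 11/90)
j=2 picked index 1: u0 ∈ [1/45, 19/180)
j=3 picked index 2: u0 ∈ [1/180, 7/60)
j=4 picked index 4: u0 ∈ [1/60, 23/180)
j=5 picked index 6: u0 ∈ [1/36, 1/9)
j=6 picked index 8: u0 ∈ [1/15, 3/20)
j=7 picked index 9: u0 ∈ [1/20, 3/10)
j=8 picked index 9: u0 ∈ [-1/20, 1/5)
j=9 picked index 9: u0 ∈ [-3/20, 1/10)
intersection: [1/15, 1/10)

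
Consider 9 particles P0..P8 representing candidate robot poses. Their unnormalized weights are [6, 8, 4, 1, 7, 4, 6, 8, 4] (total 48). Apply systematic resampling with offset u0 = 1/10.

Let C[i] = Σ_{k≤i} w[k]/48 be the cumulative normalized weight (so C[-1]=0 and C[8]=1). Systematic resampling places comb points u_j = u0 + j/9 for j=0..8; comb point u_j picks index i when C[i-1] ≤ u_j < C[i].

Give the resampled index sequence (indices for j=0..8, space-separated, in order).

C = [1/8, 7/24, 3/8, 19/48, 13/24, 5/8, 3/4, 11/12, 1]
j=0: u_0=1/10 ∈ [0, 1/8) → index 0
j=1: u_1=19/90 ∈ [1/8, 7/24) → index 1
j=2: u_2=29/90 ∈ [7/24, 3/8) → index 2
j=3: u_3=13/30 ∈ [19/48, 13/24) → index 4
j=4: u_4=49/90 ∈ [13/24, 5/8) → index 5
j=5: u_5=59/90 ∈ [5/8, 3/4) → index 6
j=6: u_6=23/30 ∈ [3/4, 11/12) → index 7
j=7: u_7=79/90 ∈ [3/4, 11/12) → index 7
j=8: u_8=89/90 ∈ [11/12, 1) → index 8

0 1 2 4 5 6 7 7 8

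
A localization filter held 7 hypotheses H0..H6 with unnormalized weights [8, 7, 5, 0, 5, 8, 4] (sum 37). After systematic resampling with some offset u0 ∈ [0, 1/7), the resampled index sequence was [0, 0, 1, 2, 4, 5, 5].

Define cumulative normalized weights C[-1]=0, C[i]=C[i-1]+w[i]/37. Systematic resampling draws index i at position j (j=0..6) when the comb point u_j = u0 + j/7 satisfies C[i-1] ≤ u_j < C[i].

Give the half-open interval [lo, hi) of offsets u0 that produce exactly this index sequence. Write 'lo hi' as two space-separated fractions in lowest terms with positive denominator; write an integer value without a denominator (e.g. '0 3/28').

C = [8/37, 15/37, 20/37, 20/37, 25/37, 33/37, 1]
j=0 picked index 0: u0 ∈ [0, 8/37)
j=1 picked index 0: u0 ∈ [-1/7, 19/259)
j=2 picked index 1: u0 ∈ [-18/259, 31/259)
j=3 picked index 2: u0 ∈ [-6/259, 29/259)
j=4 picked index 4: u0 ∈ [-8/259, 27/259)
j=5 picked index 5: u0 ∈ [-10/259, 46/259)
j=6 picked index 5: u0 ∈ [-47/259, 9/259)
intersection: [0, 9/259)

0 9/259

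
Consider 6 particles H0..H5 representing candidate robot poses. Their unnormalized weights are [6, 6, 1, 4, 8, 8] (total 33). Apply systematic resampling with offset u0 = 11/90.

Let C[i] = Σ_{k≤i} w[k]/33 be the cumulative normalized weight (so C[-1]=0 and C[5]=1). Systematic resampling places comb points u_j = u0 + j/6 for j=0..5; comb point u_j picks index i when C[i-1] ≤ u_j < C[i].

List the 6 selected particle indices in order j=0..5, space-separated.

C = [2/11, 4/11, 13/33, 17/33, 25/33, 1]
j=0: u_0=11/90 ∈ [0, 2/11) → index 0
j=1: u_1=13/45 ∈ [2/11, 4/11) → index 1
j=2: u_2=41/90 ∈ [13/33, 17/33) → index 3
j=3: u_3=28/45 ∈ [17/33, 25/33) → index 4
j=4: u_4=71/90 ∈ [25/33, 1) → index 5
j=5: u_5=43/45 ∈ [25/33, 1) → index 5

0 1 3 4 5 5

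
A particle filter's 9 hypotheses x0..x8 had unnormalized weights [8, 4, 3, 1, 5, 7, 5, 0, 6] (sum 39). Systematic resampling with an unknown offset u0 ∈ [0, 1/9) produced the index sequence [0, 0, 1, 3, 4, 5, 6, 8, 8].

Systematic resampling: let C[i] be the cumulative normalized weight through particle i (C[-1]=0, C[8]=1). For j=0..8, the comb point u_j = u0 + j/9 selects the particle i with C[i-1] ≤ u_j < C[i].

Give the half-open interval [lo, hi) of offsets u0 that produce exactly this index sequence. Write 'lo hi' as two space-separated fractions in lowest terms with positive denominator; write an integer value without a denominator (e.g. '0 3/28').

C = [8/39, 4/13, 5/13, 16/39, 7/13, 28/39, 11/13, 11/13, 1]
j=0 picked index 0: u0 ∈ [0, 8/39)
j=1 picked index 0: u0 ∈ [-1/9, 11/117)
j=2 picked index 1: u0 ∈ [-2/117, 10/117)
j=3 picked index 3: u0 ∈ [2/39, 1/13)
j=4 picked index 4: u0 ∈ [-4/117, 11/117)
j=5 picked index 5: u0 ∈ [-2/117, 19/117)
j=6 picked index 6: u0 ∈ [2/39, 7/39)
j=7 picked index 8: u0 ∈ [8/117, 2/9)
j=8 picked index 8: u0 ∈ [-5/117, 1/9)
intersection: [8/117, 1/13)

8/117 1/13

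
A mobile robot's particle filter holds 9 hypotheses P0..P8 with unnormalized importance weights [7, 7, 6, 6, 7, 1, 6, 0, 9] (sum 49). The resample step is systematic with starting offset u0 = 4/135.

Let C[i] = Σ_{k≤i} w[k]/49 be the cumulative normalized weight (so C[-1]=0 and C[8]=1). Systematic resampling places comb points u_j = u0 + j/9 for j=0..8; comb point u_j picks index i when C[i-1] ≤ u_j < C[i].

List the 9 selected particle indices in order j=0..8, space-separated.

0 0 1 2 3 4 6 6 8

C = [1/7, 2/7, 20/49, 26/49, 33/49, 34/49, 40/49, 40/49, 1]
j=0: u_0=4/135 ∈ [0, 1/7) → index 0
j=1: u_1=19/135 ∈ [0, 1/7) → index 0
j=2: u_2=34/135 ∈ [1/7, 2/7) → index 1
j=3: u_3=49/135 ∈ [2/7, 20/49) → index 2
j=4: u_4=64/135 ∈ [20/49, 26/49) → index 3
j=5: u_5=79/135 ∈ [26/49, 33/49) → index 4
j=6: u_6=94/135 ∈ [34/49, 40/49) → index 6
j=7: u_7=109/135 ∈ [34/49, 40/49) → index 6
j=8: u_8=124/135 ∈ [40/49, 1) → index 8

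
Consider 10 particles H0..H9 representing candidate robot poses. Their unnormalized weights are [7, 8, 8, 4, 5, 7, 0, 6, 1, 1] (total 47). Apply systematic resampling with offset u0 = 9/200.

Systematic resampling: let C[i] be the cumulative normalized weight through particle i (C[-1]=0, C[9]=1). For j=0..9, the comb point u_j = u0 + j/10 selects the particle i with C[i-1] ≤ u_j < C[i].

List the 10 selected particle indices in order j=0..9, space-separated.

0 0 1 2 2 3 4 5 7 7

C = [7/47, 15/47, 23/47, 27/47, 32/47, 39/47, 39/47, 45/47, 46/47, 1]
j=0: u_0=9/200 ∈ [0, 7/47) → index 0
j=1: u_1=29/200 ∈ [0, 7/47) → index 0
j=2: u_2=49/200 ∈ [7/47, 15/47) → index 1
j=3: u_3=69/200 ∈ [15/47, 23/47) → index 2
j=4: u_4=89/200 ∈ [15/47, 23/47) → index 2
j=5: u_5=109/200 ∈ [23/47, 27/47) → index 3
j=6: u_6=129/200 ∈ [27/47, 32/47) → index 4
j=7: u_7=149/200 ∈ [32/47, 39/47) → index 5
j=8: u_8=169/200 ∈ [39/47, 45/47) → index 7
j=9: u_9=189/200 ∈ [39/47, 45/47) → index 7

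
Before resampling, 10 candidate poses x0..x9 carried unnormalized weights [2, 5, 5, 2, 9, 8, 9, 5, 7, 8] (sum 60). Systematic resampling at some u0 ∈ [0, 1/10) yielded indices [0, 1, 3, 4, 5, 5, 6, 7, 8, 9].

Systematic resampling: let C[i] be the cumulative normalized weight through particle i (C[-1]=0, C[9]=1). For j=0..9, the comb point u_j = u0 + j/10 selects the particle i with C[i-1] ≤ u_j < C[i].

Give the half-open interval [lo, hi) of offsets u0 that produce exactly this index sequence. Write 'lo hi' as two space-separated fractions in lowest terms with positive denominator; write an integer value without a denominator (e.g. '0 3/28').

0 1/60

C = [1/30, 7/60, 1/5, 7/30, 23/60, 31/60, 2/3, 3/4, 13/15, 1]
j=0 picked index 0: u0 ∈ [0, 1/30)
j=1 picked index 1: u0 ∈ [-1/15, 1/60)
j=2 picked index 3: u0 ∈ [0, 1/30)
j=3 picked index 4: u0 ∈ [-1/15, 1/12)
j=4 picked index 5: u0 ∈ [-1/60, 7/60)
j=5 picked index 5: u0 ∈ [-7/60, 1/60)
j=6 picked index 6: u0 ∈ [-1/12, 1/15)
j=7 picked index 7: u0 ∈ [-1/30, 1/20)
j=8 picked index 8: u0 ∈ [-1/20, 1/15)
j=9 picked index 9: u0 ∈ [-1/30, 1/10)
intersection: [0, 1/60)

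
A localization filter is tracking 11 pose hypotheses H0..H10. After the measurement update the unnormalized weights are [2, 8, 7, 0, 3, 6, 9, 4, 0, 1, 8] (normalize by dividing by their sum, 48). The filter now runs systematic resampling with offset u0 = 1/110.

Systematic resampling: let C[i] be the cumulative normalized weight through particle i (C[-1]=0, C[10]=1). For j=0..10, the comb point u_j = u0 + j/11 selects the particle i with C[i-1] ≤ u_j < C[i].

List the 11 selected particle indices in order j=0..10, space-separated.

0 1 1 2 4 5 6 6 7 9 10

C = [1/24, 5/24, 17/48, 17/48, 5/12, 13/24, 35/48, 13/16, 13/16, 5/6, 1]
j=0: u_0=1/110 ∈ [0, 1/24) → index 0
j=1: u_1=1/10 ∈ [1/24, 5/24) → index 1
j=2: u_2=21/110 ∈ [1/24, 5/24) → index 1
j=3: u_3=31/110 ∈ [5/24, 17/48) → index 2
j=4: u_4=41/110 ∈ [17/48, 5/12) → index 4
j=5: u_5=51/110 ∈ [5/12, 13/24) → index 5
j=6: u_6=61/110 ∈ [13/24, 35/48) → index 6
j=7: u_7=71/110 ∈ [13/24, 35/48) → index 6
j=8: u_8=81/110 ∈ [35/48, 13/16) → index 7
j=9: u_9=91/110 ∈ [13/16, 5/6) → index 9
j=10: u_10=101/110 ∈ [5/6, 1) → index 10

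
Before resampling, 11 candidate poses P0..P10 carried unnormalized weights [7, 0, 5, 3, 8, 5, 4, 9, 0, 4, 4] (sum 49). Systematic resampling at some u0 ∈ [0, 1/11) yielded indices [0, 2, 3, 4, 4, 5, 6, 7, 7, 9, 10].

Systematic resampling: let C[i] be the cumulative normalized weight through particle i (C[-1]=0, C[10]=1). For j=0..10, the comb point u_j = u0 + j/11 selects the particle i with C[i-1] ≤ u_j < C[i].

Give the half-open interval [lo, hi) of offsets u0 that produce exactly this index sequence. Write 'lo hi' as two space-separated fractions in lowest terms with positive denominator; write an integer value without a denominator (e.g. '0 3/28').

C = [1/7, 1/7, 12/49, 15/49, 23/49, 4/7, 32/49, 41/49, 41/49, 45/49, 1]
j=0 picked index 0: u0 ∈ [0, 1/7)
j=1 picked index 2: u0 ∈ [4/77, 83/539)
j=2 picked index 3: u0 ∈ [34/539, 67/539)
j=3 picked index 4: u0 ∈ [18/539, 106/539)
j=4 picked index 4: u0 ∈ [-31/539, 57/539)
j=5 picked index 5: u0 ∈ [8/539, 9/77)
j=6 picked index 6: u0 ∈ [2/77, 58/539)
j=7 picked index 7: u0 ∈ [9/539, 108/539)
j=8 picked index 7: u0 ∈ [-40/539, 59/539)
j=9 picked index 9: u0 ∈ [10/539, 54/539)
j=10 picked index 10: u0 ∈ [5/539, 1/11)
intersection: [34/539, 1/11)

34/539 1/11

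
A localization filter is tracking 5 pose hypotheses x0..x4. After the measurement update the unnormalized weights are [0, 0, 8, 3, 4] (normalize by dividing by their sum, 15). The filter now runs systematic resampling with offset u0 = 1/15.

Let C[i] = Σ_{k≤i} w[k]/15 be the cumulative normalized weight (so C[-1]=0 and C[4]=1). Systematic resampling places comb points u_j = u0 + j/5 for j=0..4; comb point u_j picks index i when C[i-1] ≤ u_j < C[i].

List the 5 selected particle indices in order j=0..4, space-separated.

C = [0, 0, 8/15, 11/15, 1]
j=0: u_0=1/15 ∈ [0, 8/15) → index 2
j=1: u_1=4/15 ∈ [0, 8/15) → index 2
j=2: u_2=7/15 ∈ [0, 8/15) → index 2
j=3: u_3=2/3 ∈ [8/15, 11/15) → index 3
j=4: u_4=13/15 ∈ [11/15, 1) → index 4

2 2 2 3 4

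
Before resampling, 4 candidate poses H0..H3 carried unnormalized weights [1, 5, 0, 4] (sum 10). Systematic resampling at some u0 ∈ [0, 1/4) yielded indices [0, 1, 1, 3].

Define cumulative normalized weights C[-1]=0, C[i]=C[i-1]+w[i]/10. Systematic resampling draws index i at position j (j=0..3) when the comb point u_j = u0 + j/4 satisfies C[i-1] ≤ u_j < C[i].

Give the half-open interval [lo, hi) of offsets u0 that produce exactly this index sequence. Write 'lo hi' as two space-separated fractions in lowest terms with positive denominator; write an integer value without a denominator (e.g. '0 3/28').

0 1/10

C = [1/10, 3/5, 3/5, 1]
j=0 picked index 0: u0 ∈ [0, 1/10)
j=1 picked index 1: u0 ∈ [-3/20, 7/20)
j=2 picked index 1: u0 ∈ [-2/5, 1/10)
j=3 picked index 3: u0 ∈ [-3/20, 1/4)
intersection: [0, 1/10)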